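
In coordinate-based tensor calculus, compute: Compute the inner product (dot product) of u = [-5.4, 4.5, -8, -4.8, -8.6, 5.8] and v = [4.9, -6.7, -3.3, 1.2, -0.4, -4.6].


The inner product u . v = sum of u_i * v_i.
Term-by-term: -5.4 * 4.9, 4.5 * -6.7, -8 * -3.3, -4.8 * 1.2, -8.6 * -0.4, 5.8 * -4.6
Products: -26.46, -30.15, 26.4, -5.76, 3.44, -26.68
Sum = -26.46 + -30.15 + 26.4 + -5.76 + 3.44 + -26.68 = -59.21

-59.21


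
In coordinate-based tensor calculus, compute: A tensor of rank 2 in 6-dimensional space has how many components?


The number of components of a rank-r tensor in d dimensions is d^r.
Here d = 6 and r = 2.
6^2 = 36

36


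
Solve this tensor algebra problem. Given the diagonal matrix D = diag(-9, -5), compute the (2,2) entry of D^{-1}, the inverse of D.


For a diagonal matrix, the inverse has entries (D^{-1})_{ii} = 1/d_{ii}.
The diagonal entries are: d_{11} = -9, d_{22} = -5
We need (D^{-1})_{22} = 1/d_{22} = 1/-5 = -1/5

-1/5


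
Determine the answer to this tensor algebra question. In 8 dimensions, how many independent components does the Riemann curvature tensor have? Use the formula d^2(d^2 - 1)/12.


The Riemann tensor in d dimensions has d^2(d^2 - 1)/12 independent components.
d = 8, so d^2 = 64
d^2 - 1 = 63
d^2(d^2 - 1) = 64 * 63 = 4032
Divide by 12: 4032 / 12 = 336

336


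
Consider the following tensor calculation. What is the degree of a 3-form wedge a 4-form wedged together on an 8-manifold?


The degree of a wedge product is the sum of the degrees of the individual forms.
Degrees: 3, 4
Total degree = 3 + 4 = 7

7


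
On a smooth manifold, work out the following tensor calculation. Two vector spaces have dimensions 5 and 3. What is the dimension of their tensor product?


The dimension of a tensor product is the product of dimensions.
dim(V) = 5, dim(W) = 3
dim(V (x) W) = 5 * 3 = 15

15


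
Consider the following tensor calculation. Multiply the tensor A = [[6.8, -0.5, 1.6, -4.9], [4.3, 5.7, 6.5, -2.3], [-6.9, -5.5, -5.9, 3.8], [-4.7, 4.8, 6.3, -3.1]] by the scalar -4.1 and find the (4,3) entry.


Scalar multiplication: (cA)_{ij} = c * A_{ij}.
c = -4.1
A_{43} = 6.3
(cA)_{43} = -4.1 * 6.3 = -25.83

-25.83


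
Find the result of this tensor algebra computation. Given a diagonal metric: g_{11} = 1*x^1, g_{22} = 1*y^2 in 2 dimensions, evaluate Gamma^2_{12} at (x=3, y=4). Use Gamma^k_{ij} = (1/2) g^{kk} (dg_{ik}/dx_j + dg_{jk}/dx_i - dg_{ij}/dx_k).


For a diagonal metric, Gamma^k_{ij} = (1/2) g^{kk} (dg_{ik}/dx_j + dg_{jk}/dx_i - dg_{ij}/dx_k).
The metric is diagonal, so g_{ab} = 0 for a != b.
At the given point: g_{11} = 3, g_{22} = 16
g^{22} = 1/16
dg_{12}/dx_2 = 0 (off-diagonal)
dg_{22}/dx_1 = dg_{22}/dx_1 = 0
dg_{12}/dx_2 = 0 (off-diagonal)
Numerator = 0 + 0 - 0 = 0
Gamma^2_{12} = 0 / (2 * 16) = 0

0


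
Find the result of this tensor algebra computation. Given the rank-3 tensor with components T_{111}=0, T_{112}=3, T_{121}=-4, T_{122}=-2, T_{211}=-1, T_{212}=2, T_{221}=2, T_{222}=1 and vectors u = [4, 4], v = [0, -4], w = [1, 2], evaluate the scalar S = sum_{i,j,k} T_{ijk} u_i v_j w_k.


S = sum over i,j,k of T_{ijk} u_i v_j w_k. Expanding all 8 terms:
T_{111}*u_1*v_1*w_1 = 0*4*0*1 = 0  (running total: 0)
T_{112}*u_1*v_1*w_2 = 3*4*0*2 = 0  (running total: 0)
T_{121}*u_1*v_2*w_1 = -4*4*-4*1 = 64  (running total: 64)
T_{122}*u_1*v_2*w_2 = -2*4*-4*2 = 64  (running total: 128)
T_{211}*u_2*v_1*w_1 = -1*4*0*1 = 0  (running total: 128)
T_{212}*u_2*v_1*w_2 = 2*4*0*2 = 0  (running total: 128)
T_{221}*u_2*v_2*w_1 = 2*4*-4*1 = -32  (running total: 96)
T_{222}*u_2*v_2*w_2 = 1*4*-4*2 = -32  (running total: 64)
S = 64

64


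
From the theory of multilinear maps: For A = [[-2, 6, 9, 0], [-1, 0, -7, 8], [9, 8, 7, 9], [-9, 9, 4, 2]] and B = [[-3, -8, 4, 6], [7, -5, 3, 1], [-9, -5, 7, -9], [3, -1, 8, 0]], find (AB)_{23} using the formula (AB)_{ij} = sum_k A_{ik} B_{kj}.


(AB)_{ij} = sum_k A_{ik} B_{kj}.
For i=2, j=3:
A_{21} * B_{13} = -1 * 4 = -4
A_{22} * B_{23} = 0 * 3 = 0
A_{23} * B_{33} = -7 * 7 = -49
A_{24} * B_{43} = 8 * 8 = 64
Sum = -4 + 0 + -49 + 64 = 11

11


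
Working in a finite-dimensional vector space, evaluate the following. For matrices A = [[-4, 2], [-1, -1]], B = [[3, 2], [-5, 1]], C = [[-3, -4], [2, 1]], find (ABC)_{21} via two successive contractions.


(ABC)_{21} = sum_m (AB)_{2m} C_{m1}. First compute row 2 of AB.
(AB)_{21} = -1*3 + -1*-5 = 2
(AB)_{22} = -1*2 + -1*1 = -3
Now contract with column 1 of C:
(AB)_{21} * C_{11} = 2 * -3 = -6
(AB)_{22} * C_{21} = -3 * 2 = -6
(ABC)_{21} = -6 + -6 = -12

-12


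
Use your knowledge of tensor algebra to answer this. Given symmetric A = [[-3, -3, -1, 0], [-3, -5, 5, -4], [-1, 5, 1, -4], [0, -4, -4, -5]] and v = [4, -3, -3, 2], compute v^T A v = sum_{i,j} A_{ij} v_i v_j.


First compute Av:
(Av)_1 = -3*4 + -3*-3 + -1*-3 + 0*2 = 0
(Av)_2 = -3*4 + -5*-3 + 5*-3 + -4*2 = -20
(Av)_3 = -1*4 + 5*-3 + 1*-3 + -4*2 = -30
(Av)_4 = 0*4 + -4*-3 + -4*-3 + -5*2 = 14
Av = [0, -20, -30, 14]
Then v^T (Av) = 4*0 + -3*-20 + -3*-30 + 2*14
= 0 + 60 + 90 + 28 = 178

178


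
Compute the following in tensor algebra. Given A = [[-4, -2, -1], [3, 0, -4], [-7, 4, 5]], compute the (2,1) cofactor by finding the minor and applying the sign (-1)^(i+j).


To find cofactor C_{21}, delete row 2 and column 1.
The resulting 2x2 submatrix is: [[-2, -1], [4, 5]]
Minor M_{21} = -2*5 - -1*4
  = -10 - -4 = -6
Sign = (-1)^(2+1) = (-1)^3 = -1
Cofactor C_{21} = -1 * -6 = 6

6


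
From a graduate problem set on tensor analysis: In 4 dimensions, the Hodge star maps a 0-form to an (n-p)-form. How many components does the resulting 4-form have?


The Hodge dual of a p-form on an n-dimensional manifold is an (n-p)-form.
n = 4, p = 0, so dual degree = 4 - 0 = 4
The number of components is C(n, n-p) = C(4, 4) = 1

1


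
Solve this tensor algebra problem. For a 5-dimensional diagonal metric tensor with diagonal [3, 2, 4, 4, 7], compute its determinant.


For a diagonal metric, the determinant is the product of diagonal entries.
Diagonal entries: 3, 2, 4, 4, 7
det(g) = 3 * 2 * 4 * 4 * 7 = 672

672


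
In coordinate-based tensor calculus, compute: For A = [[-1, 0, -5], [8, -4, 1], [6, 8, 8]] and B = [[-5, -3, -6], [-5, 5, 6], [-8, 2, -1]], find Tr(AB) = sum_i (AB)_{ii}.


Tr(AB) = sum_i (AB)_{ii} where (AB)_{ii} = sum_k A_{ik} B_{ki}.
(AB)_{11} = -1*-5 + 0*-5 + -5*-8 = 45
(AB)_{22} = 8*-3 + -4*5 + 1*2 = -42
(AB)_{33} = 6*-6 + 8*6 + 8*-1 = 4
Tr(AB) = 45 + -42 + 4 = 7

7


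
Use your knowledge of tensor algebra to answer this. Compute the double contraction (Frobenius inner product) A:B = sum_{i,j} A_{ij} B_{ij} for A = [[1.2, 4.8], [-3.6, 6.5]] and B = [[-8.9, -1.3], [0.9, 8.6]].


A:B = sum over all i,j of A_{ij} * B_{ij}.
Row 1: 1.2*-8.9=-10.68, 4.8*-1.3=-6.24 => row sum = -16.92
Row 2: -3.6*0.9=-3.24, 6.5*8.6=55.9 => row sum = 52.66
Total = -16.92 + 52.66 = 35.74

35.74


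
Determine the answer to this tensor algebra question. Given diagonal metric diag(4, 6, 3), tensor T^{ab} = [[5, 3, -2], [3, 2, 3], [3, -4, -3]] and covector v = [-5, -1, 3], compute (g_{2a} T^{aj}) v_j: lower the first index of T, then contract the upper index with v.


Step 1: lower the first index. For a diagonal metric, g_{ia} T^{aj} = g_{ii} T^{ij} (no sum on i).
g_{22} = 6
S_2{}^1 = 6 * T^{21} = 6 * 3 = 18
S_2{}^2 = 6 * T^{22} = 6 * 2 = 12
S_2{}^3 = 6 * T^{23} = 6 * 3 = 18
Step 2: contract S_2{}^j with v_j.
S_2{}^1 * v_1 = 18 * -5 = -90
S_2{}^2 * v_2 = 12 * -1 = -12
S_2{}^3 * v_3 = 18 * 3 = 54
Result = -90 + -12 + 54 = -48

-48


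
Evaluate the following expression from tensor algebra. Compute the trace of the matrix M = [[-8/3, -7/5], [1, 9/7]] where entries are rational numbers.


The trace is the sum of diagonal entries.
Diagonal: M[1,1] = -8/3, M[2,2] = 9/7
Tr(M) = -8/3 + 9/7
Computing step by step:
After adding M[1,1]: -8/3
After adding M[2,2]: -29/21
Tr(M) = -29/21

-29/21


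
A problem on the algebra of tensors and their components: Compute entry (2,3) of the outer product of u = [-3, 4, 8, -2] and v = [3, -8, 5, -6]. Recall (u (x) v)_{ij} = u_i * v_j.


The outer product entry T_{ij} = u_i * v_j.
We need i=2, j=3.
u_2 = 4, v_3 = 5
T_{2,3} = 4 * 5 = 20

20


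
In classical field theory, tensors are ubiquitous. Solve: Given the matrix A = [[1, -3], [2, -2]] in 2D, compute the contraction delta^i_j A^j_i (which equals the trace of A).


The contraction (trace) of a rank-2 tensor is the sum of its diagonal elements.
Diagonal entries: A[1,1] = 1, A[2,2] = -2
Tr(A) = 1 + -2 = -1

-1


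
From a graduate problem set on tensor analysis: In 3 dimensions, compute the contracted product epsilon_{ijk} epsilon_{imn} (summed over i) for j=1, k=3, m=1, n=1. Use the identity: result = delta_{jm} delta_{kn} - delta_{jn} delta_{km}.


Using the identity: epsilon_{ijk} epsilon_{imn} = delta_{jm} delta_{kn} - delta_{jn} delta_{km}.
delta_{11} = 1
delta_{31} = 0
delta_{11} = 1
delta_{31} = 0
Result = 1 * 0 - 1 * 0 = 0 - 0 = 0

0


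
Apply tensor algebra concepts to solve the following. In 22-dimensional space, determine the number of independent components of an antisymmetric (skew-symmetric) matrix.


An antisymmetric rank-2 tensor satisfies A_{ij} = -A_{ji}, so diagonal entries are zero.
The independent components are the upper-triangular entries: C(n, 2) = n(n-1)/2.
n = 22
C(22, 2) = 22 * 21 / 2 = 462 / 2 = 231

231


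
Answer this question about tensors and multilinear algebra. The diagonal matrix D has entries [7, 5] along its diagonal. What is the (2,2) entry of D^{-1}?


For a diagonal matrix, the inverse has entries (D^{-1})_{ii} = 1/d_{ii}.
The diagonal entries are: d_{11} = 7, d_{22} = 5
We need (D^{-1})_{22} = 1/d_{22} = 1/5 = 1/5

1/5


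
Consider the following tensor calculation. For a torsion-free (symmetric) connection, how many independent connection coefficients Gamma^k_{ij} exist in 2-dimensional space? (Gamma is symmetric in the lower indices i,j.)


Christoffel symbols Gamma^k_{ij} are symmetric in i,j, so there are d * d(d+1)/2 independent symbols.
d = 2
d(d+1)/2 = 2 * 3 / 2 = 3
Total = 2 * 3 = 6

6


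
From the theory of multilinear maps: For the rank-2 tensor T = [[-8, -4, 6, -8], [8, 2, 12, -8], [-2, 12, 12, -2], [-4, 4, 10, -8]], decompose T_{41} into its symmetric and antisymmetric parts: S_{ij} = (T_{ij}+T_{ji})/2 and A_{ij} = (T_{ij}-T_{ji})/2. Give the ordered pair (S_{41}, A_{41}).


T_{41} = -4
T_{14} = -8
S_{41} = (-4 + -8)/2 = -12/2 = -6
A_{41} = (-4 - -8)/2 = 4/2 = 2
Check: S + A = -6 + 2 = -4 = T_{41}.

(-6, 2)


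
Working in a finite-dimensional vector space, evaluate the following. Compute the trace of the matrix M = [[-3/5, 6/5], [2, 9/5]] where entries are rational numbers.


The trace is the sum of diagonal entries.
Diagonal: M[1,1] = -3/5, M[2,2] = 9/5
Tr(M) = -3/5 + 9/5
Computing step by step:
After adding M[1,1]: -3/5
After adding M[2,2]: 6/5
Tr(M) = 6/5

6/5


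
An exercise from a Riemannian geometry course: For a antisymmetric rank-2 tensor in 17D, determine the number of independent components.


A antisymmetric rank-2 tensor in d dimensions has d(d-1)/2 independent components.
d = 17
d(d-1)/2 = 17 * 16 / 2 = 272 / 2 = 136

136


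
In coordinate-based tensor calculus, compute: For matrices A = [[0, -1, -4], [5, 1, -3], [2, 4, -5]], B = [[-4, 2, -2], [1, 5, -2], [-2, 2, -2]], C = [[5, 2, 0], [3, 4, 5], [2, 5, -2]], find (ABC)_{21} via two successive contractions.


(ABC)_{21} = sum_m (AB)_{2m} C_{m1}. First compute row 2 of AB.
(AB)_{21} = 5*-4 + 1*1 + -3*-2 = -13
(AB)_{22} = 5*2 + 1*5 + -3*2 = 9
(AB)_{23} = 5*-2 + 1*-2 + -3*-2 = -6
Now contract with column 1 of C:
(AB)_{21} * C_{11} = -13 * 5 = -65
(AB)_{22} * C_{21} = 9 * 3 = 27
(AB)_{23} * C_{31} = -6 * 2 = -12
(ABC)_{21} = -65 + 27 + -12 = -50

-50


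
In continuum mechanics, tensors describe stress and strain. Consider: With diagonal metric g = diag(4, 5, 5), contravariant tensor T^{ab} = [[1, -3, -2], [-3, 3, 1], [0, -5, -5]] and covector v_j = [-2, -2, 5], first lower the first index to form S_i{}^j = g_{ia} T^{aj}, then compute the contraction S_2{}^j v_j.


Step 1: lower the first index. For a diagonal metric, g_{ia} T^{aj} = g_{ii} T^{ij} (no sum on i).
g_{22} = 5
S_2{}^1 = 5 * T^{21} = 5 * -3 = -15
S_2{}^2 = 5 * T^{22} = 5 * 3 = 15
S_2{}^3 = 5 * T^{23} = 5 * 1 = 5
Step 2: contract S_2{}^j with v_j.
S_2{}^1 * v_1 = -15 * -2 = 30
S_2{}^2 * v_2 = 15 * -2 = -30
S_2{}^3 * v_3 = 5 * 5 = 25
Result = 30 + -30 + 25 = 25

25


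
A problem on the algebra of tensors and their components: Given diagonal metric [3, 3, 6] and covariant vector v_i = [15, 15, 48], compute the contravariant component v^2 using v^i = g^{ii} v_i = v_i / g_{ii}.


To raise an index with a diagonal metric: v^i = v_i / g_{ii}.
For index 2: v_2 = 15, g_{22} = 3
v^2 = 15 / 3 = 5

5


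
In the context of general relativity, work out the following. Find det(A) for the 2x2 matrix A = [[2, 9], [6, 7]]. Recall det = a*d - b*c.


For a 2x2 matrix [[a, b], [c, d]], det = a*d - b*c.
a = 2, b = 9, c = 6, d = 7
a*d = 2 * 7 = 14
b*c = 9 * 6 = 54
det = 14 - 54 = -40

-40


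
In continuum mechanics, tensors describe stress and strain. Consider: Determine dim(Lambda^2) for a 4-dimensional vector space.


The dimension of the space of p-forms on an n-dimensional space is C(n, p).
n = 4, p = 2
C(4, 2) = 4! / (2! * 2!) = 6

6


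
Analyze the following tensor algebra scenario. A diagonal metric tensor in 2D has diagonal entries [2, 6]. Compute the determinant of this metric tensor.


For a diagonal metric, the determinant is the product of diagonal entries.
Diagonal entries: 2, 6
det(g) = 2 * 6 = 12

12


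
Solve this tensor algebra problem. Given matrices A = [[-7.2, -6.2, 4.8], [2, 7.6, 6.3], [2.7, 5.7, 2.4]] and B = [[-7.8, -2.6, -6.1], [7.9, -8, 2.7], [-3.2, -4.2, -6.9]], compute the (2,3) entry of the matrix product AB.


(AB)_{ij} = sum_k A_{ik} B_{kj}.
For i=2, j=3:
A_{21} * B_{13} = 2 * -6.1 = -12.2
A_{22} * B_{23} = 7.6 * 2.7 = 20.52
A_{23} * B_{33} = 6.3 * -6.9 = -43.47
Sum = -12.2 + 20.52 + -43.47 = -35.15

-35.15


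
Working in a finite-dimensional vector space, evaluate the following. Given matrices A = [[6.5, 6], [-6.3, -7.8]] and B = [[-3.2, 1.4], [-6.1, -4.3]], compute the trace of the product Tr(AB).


Tr(AB) = sum_i (AB)_{ii} where (AB)_{ii} = sum_k A_{ik} B_{ki}.
(AB)_{11} = 6.5*-3.2 + 6*-6.1 = -57.4
(AB)_{22} = -6.3*1.4 + -7.8*-4.3 = 24.72
Tr(AB) = -57.4 + 24.72 = -32.68

-32.68


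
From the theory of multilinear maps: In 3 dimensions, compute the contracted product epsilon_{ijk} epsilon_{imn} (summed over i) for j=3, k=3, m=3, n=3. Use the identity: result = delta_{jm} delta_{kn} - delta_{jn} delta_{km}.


Using the identity: epsilon_{ijk} epsilon_{imn} = delta_{jm} delta_{kn} - delta_{jn} delta_{km}.
delta_{33} = 1
delta_{33} = 1
delta_{33} = 1
delta_{33} = 1
Result = 1 * 1 - 1 * 1 = 1 - 1 = 0

0


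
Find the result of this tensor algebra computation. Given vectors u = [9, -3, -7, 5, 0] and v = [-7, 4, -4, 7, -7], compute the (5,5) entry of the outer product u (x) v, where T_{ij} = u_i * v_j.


The outer product entry T_{ij} = u_i * v_j.
We need i=5, j=5.
u_5 = 0, v_5 = -7
T_{5,5} = 0 * -7 = 0

0


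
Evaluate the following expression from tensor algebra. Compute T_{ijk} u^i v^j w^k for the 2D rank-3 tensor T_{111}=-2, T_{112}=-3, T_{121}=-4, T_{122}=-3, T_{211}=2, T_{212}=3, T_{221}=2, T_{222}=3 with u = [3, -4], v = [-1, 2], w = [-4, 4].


S = sum over i,j,k of T_{ijk} u_i v_j w_k. Expanding all 8 terms:
T_{111}*u_1*v_1*w_1 = -2*3*-1*-4 = -24  (running total: -24)
T_{112}*u_1*v_1*w_2 = -3*3*-1*4 = 36  (running total: 12)
T_{121}*u_1*v_2*w_1 = -4*3*2*-4 = 96  (running total: 108)
T_{122}*u_1*v_2*w_2 = -3*3*2*4 = -72  (running total: 36)
T_{211}*u_2*v_1*w_1 = 2*-4*-1*-4 = -32  (running total: 4)
T_{212}*u_2*v_1*w_2 = 3*-4*-1*4 = 48  (running total: 52)
T_{221}*u_2*v_2*w_1 = 2*-4*2*-4 = 64  (running total: 116)
T_{222}*u_2*v_2*w_2 = 3*-4*2*4 = -96  (running total: 20)
S = 20

20


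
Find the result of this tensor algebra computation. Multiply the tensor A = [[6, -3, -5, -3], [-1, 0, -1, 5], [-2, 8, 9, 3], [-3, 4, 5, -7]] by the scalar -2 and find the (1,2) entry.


Scalar multiplication: (cA)_{ij} = c * A_{ij}.
c = -2
A_{12} = -3
(cA)_{12} = -2 * -3 = 6

6


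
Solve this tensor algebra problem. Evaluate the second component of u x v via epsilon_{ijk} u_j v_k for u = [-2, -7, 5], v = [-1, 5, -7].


(u x v)_2 = sum_{j,k} epsilon_{2jk} u_j v_k. Only permutations of (1,2,3) contribute; the two non-zero terms are:
eps_{213} u_1 v_3 = -1 * -2 * -7 = -14
eps_{231} u_3 v_1 = 1 * 5 * -1 = -5
(u x v)_2 = -19

-19


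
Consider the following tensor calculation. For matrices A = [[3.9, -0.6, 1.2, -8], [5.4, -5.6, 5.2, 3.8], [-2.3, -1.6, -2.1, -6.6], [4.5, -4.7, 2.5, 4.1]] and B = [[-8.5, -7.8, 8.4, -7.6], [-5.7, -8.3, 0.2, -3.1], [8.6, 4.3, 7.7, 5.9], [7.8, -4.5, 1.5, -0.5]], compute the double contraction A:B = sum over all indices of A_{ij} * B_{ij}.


A:B = sum over all i,j of A_{ij} * B_{ij}.
Row 1: 3.9*-8.5=-33.15, -0.6*-7.8=4.68, 1.2*8.4=10.08, -8*-7.6=60.8 => row sum = 42.41
Row 2: 5.4*-5.7=-30.78, -5.6*-8.3=46.48, 5.2*0.2=1.04, 3.8*-3.1=-11.78 => row sum = 4.96
Row 3: -2.3*8.6=-19.78, -1.6*4.3=-6.88, -2.1*7.7=-16.17, -6.6*5.9=-38.94 => row sum = -81.77
Row 4: 4.5*7.8=35.1, -4.7*-4.5=21.15, 2.5*1.5=3.75, 4.1*-0.5=-2.05 => row sum = 57.95
Total = 42.41 + 4.96 + -81.77 + 57.95 = 23.55

23.55


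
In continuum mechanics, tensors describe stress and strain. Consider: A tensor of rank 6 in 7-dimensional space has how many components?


The number of components of a rank-r tensor in d dimensions is d^r.
Here d = 7 and r = 6.
7^6 = 117649

117649


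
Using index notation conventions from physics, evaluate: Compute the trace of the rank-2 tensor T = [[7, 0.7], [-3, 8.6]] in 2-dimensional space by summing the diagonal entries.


The contraction (trace) of a rank-2 tensor is the sum of its diagonal elements.
Diagonal entries: A[1,1] = 7, A[2,2] = 8.6
Tr(A) = 7 + 8.6 = 15.6

15.6


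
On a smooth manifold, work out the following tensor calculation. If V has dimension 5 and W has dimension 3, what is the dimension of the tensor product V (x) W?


The dimension of a tensor product is the product of dimensions.
dim(V) = 5, dim(W) = 3
dim(V (x) W) = 5 * 3 = 15

15


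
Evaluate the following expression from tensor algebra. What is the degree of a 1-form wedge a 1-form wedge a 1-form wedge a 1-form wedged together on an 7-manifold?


The degree of a wedge product is the sum of the degrees of the individual forms.
Degrees: 1, 1, 1, 1
Total degree = 1 + 1 + 1 + 1 = 4

4


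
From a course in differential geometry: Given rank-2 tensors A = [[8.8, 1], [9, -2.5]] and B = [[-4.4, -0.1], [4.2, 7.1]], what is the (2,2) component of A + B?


Tensor addition is component-wise: (A + B)_{ij} = A_{ij} + B_{ij}.
A_{22} = -2.5
B_{22} = 7.1
(A + B)_{22} = -2.5 + 7.1 = 4.6

4.6


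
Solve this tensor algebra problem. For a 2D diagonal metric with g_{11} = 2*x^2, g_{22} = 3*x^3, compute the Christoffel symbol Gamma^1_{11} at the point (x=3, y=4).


For a diagonal metric, Gamma^k_{ij} = (1/2) g^{kk} (dg_{ik}/dx_j + dg_{jk}/dx_i - dg_{ij}/dx_k).
The metric is diagonal, so g_{ab} = 0 for a != b.
At the given point: g_{11} = 18, g_{22} = 81
g^{11} = 1/18
dg_{11}/dx_1 = dg_{11}/dx_1 = 12
dg_{11}/dx_1 = dg_{11}/dx_1 = 12
dg_{11}/dx_1 = dg_{11}/dx_1 = 12
Numerator = 12 + 12 - 12 = 12
Gamma^1_{11} = 12 / (2 * 18) = 1/3

1/3


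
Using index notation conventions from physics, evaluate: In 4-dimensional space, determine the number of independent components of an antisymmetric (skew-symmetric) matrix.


An antisymmetric rank-2 tensor satisfies A_{ij} = -A_{ji}, so diagonal entries are zero.
The independent components are the upper-triangular entries: C(n, 2) = n(n-1)/2.
n = 4
C(4, 2) = 4 * 3 / 2 = 12 / 2 = 6

6


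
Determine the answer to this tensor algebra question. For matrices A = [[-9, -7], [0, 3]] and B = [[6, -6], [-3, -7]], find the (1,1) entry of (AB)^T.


(AB)^T_{ij} = (AB)_{ji} = sum_k A_{jk} B_{ki}.
For i=1, j=1 we need (AB)_{11}:
A_{11} * B_{11} = -9 * 6 = -54
A_{12} * B_{21} = -7 * -3 = 21
Sum = -54 + 21 = -33

-33


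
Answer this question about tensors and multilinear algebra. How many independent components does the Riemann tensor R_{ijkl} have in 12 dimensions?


The Riemann tensor in d dimensions has d^2(d^2 - 1)/12 independent components.
d = 12, so d^2 = 144
d^2 - 1 = 143
d^2(d^2 - 1) = 144 * 143 = 20592
Divide by 12: 20592 / 12 = 1716

1716


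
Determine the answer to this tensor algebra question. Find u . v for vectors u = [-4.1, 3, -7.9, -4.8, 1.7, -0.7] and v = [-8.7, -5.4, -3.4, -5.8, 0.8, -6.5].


The inner product u . v = sum of u_i * v_i.
Term-by-term: -4.1 * -8.7, 3 * -5.4, -7.9 * -3.4, -4.8 * -5.8, 1.7 * 0.8, -0.7 * -6.5
Products: 35.67, -16.2, 26.86, 27.84, 1.36, 4.55
Sum = 35.67 + -16.2 + 26.86 + 27.84 + 1.36 + 4.55 = 80.08

80.08


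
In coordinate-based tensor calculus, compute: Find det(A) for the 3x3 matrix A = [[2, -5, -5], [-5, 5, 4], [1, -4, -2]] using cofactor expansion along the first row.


Expanding along the first row, det(A) = a11*M_11 - a12*M_12 + a13*M_13, where M_1j is the (1,j) minor.
Minor M_11 = 5*-2 - 4*-4 = 6
Minor M_12 = -5*-2 - 4*1 = 6
Minor M_13 = -5*-4 - 5*1 = 15
det = 2*(6) - -5*(6) + -5*(15)
    = 12 - -30 + -75
    = -33

-33


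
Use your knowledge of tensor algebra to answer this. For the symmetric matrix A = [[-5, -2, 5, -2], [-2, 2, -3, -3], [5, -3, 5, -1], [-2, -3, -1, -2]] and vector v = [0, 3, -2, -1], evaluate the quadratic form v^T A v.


First compute Av:
(Av)_1 = -5*0 + -2*3 + 5*-2 + -2*-1 = -14
(Av)_2 = -2*0 + 2*3 + -3*-2 + -3*-1 = 15
(Av)_3 = 5*0 + -3*3 + 5*-2 + -1*-1 = -18
(Av)_4 = -2*0 + -3*3 + -1*-2 + -2*-1 = -5
Av = [-14, 15, -18, -5]
Then v^T (Av) = 0*-14 + 3*15 + -2*-18 + -1*-5
= 0 + 45 + 36 + 5 = 86

86


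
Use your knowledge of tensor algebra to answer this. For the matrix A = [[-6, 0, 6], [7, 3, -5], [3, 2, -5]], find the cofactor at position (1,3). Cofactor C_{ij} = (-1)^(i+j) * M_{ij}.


To find cofactor C_{13}, delete row 1 and column 3.
The resulting 2x2 submatrix is: [[7, 3], [3, 2]]
Minor M_{13} = 7*2 - 3*3
  = 14 - 9 = 5
Sign = (-1)^(1+3) = (-1)^4 = 1
Cofactor C_{13} = 1 * 5 = 5

5


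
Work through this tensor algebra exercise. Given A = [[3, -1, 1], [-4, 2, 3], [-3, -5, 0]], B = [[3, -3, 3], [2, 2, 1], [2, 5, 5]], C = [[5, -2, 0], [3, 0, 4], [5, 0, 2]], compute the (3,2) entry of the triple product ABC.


(ABC)_{32} = sum_m (AB)_{3m} C_{m2}. First compute row 3 of AB.
(AB)_{31} = -3*3 + -5*2 + 0*2 = -19
(AB)_{32} = -3*-3 + -5*2 + 0*5 = -1
(AB)_{33} = -3*3 + -5*1 + 0*5 = -14
Now contract with column 2 of C:
(AB)_{31} * C_{12} = -19 * -2 = 38
(AB)_{32} * C_{22} = -1 * 0 = 0
(AB)_{33} * C_{32} = -14 * 0 = 0
(ABC)_{32} = 38 + 0 + 0 = 38

38


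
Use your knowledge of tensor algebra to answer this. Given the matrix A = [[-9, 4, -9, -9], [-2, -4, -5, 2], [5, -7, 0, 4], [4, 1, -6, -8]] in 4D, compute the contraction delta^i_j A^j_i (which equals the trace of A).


The contraction (trace) of a rank-2 tensor is the sum of its diagonal elements.
Diagonal entries: A[1,1] = -9, A[2,2] = -4, A[3,3] = 0, A[4,4] = -8
Tr(A) = -9 + -4 + 0 + -8 = -21

-21


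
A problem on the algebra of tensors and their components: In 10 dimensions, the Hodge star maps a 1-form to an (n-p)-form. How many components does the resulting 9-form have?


The Hodge dual of a p-form on an n-dimensional manifold is an (n-p)-form.
n = 10, p = 1, so dual degree = 10 - 1 = 9
The number of components is C(n, n-p) = C(10, 9) = 10

10


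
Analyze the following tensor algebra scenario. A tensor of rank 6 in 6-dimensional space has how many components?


The number of components of a rank-r tensor in d dimensions is d^r.
Here d = 6 and r = 6.
6^6 = 46656

46656


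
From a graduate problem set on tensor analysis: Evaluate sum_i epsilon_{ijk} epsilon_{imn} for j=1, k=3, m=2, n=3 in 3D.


Using the identity: epsilon_{ijk} epsilon_{imn} = delta_{jm} delta_{kn} - delta_{jn} delta_{km}.
delta_{12} = 0
delta_{33} = 1
delta_{13} = 0
delta_{32} = 0
Result = 0 * 1 - 0 * 0 = 0 - 0 = 0

0


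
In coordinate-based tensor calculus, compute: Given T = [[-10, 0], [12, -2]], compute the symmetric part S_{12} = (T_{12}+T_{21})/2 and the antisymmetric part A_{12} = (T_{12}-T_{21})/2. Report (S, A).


T_{12} = 0
T_{21} = 12
S_{12} = (0 + 12)/2 = 12/2 = 6
A_{12} = (0 - 12)/2 = -12/2 = -6
Check: S + A = 6 + -6 = 0 = T_{12}.

(6, -6)


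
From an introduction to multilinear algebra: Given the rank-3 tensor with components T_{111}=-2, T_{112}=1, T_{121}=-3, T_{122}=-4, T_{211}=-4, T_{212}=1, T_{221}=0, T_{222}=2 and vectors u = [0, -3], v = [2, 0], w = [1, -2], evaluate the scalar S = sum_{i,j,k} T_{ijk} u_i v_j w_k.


S = sum over i,j,k of T_{ijk} u_i v_j w_k. Expanding all 8 terms:
T_{111}*u_1*v_1*w_1 = -2*0*2*1 = 0  (running total: 0)
T_{112}*u_1*v_1*w_2 = 1*0*2*-2 = 0  (running total: 0)
T_{121}*u_1*v_2*w_1 = -3*0*0*1 = 0  (running total: 0)
T_{122}*u_1*v_2*w_2 = -4*0*0*-2 = 0  (running total: 0)
T_{211}*u_2*v_1*w_1 = -4*-3*2*1 = 24  (running total: 24)
T_{212}*u_2*v_1*w_2 = 1*-3*2*-2 = 12  (running total: 36)
T_{221}*u_2*v_2*w_1 = 0*-3*0*1 = 0  (running total: 36)
T_{222}*u_2*v_2*w_2 = 2*-3*0*-2 = 0  (running total: 36)
S = 36

36


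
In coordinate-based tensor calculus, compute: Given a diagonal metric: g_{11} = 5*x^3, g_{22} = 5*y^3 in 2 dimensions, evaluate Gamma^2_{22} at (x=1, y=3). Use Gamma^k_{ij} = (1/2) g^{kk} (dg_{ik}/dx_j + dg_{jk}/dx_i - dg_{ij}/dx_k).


For a diagonal metric, Gamma^k_{ij} = (1/2) g^{kk} (dg_{ik}/dx_j + dg_{jk}/dx_i - dg_{ij}/dx_k).
The metric is diagonal, so g_{ab} = 0 for a != b.
At the given point: g_{11} = 5, g_{22} = 135
g^{22} = 1/135
dg_{22}/dx_2 = dg_{22}/dx_2 = 135
dg_{22}/dx_2 = dg_{22}/dx_2 = 135
dg_{22}/dx_2 = dg_{22}/dx_2 = 135
Numerator = 135 + 135 - 135 = 135
Gamma^2_{22} = 135 / (2 * 135) = 1/2

1/2


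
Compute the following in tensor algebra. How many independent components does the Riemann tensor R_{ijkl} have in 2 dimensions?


The Riemann tensor in d dimensions has d^2(d^2 - 1)/12 independent components.
d = 2, so d^2 = 4
d^2 - 1 = 3
d^2(d^2 - 1) = 4 * 3 = 12
Divide by 12: 12 / 12 = 1

1


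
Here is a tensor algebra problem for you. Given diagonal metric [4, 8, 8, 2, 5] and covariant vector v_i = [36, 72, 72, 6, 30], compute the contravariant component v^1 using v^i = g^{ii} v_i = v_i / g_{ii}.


To raise an index with a diagonal metric: v^i = v_i / g_{ii}.
For index 1: v_1 = 36, g_{11} = 4
v^1 = 36 / 4 = 9

9


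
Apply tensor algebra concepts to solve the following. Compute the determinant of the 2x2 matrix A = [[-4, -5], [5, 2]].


For a 2x2 matrix [[a, b], [c, d]], det = a*d - b*c.
a = -4, b = -5, c = 5, d = 2
a*d = -4 * 2 = -8
b*c = -5 * 5 = -25
det = -8 - -25 = 17

17


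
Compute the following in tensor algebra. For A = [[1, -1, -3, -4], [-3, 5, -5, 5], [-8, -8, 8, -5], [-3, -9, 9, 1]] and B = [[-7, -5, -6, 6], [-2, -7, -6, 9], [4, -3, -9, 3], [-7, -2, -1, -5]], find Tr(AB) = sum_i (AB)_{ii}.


Tr(AB) = sum_i (AB)_{ii} where (AB)_{ii} = sum_k A_{ik} B_{ki}.
(AB)_{11} = 1*-7 + -1*-2 + -3*4 + -4*-7 = 11
(AB)_{22} = -3*-5 + 5*-7 + -5*-3 + 5*-2 = -15
(AB)_{33} = -8*-6 + -8*-6 + 8*-9 + -5*-1 = 29
(AB)_{44} = -3*6 + -9*9 + 9*3 + 1*-5 = -77
Tr(AB) = 11 + -15 + 29 + -77 = -52

-52


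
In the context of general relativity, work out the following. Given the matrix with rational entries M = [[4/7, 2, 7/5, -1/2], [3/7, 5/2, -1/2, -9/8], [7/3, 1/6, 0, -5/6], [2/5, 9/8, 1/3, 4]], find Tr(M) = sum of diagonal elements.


The trace is the sum of diagonal entries.
Diagonal: M[1,1] = 4/7, M[2,2] = 5/2, M[3,3] = 0, M[4,4] = 4
Tr(M) = 4/7 + 5/2 + 0 + 4
Computing step by step:
After adding M[1,1]: 4/7
After adding M[2,2]: 43/14
After adding M[3,3]: 43/14
After adding M[4,4]: 99/14
Tr(M) = 99/14

99/14


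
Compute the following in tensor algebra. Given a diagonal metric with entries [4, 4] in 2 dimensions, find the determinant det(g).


For a diagonal metric, the determinant is the product of diagonal entries.
Diagonal entries: 4, 4
det(g) = 4 * 4 = 16

16


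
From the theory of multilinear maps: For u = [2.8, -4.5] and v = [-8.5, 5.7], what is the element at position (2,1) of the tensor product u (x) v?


The outer product entry T_{ij} = u_i * v_j.
We need i=2, j=1.
u_2 = -4.5, v_1 = -8.5
T_{2,1} = -4.5 * -8.5 = 38.25

38.25


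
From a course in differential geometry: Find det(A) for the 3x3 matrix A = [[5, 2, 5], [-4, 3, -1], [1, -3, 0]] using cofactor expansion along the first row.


Expanding along the first row, det(A) = a11*M_11 - a12*M_12 + a13*M_13, where M_1j is the (1,j) minor.
Minor M_11 = 3*0 - -1*-3 = -3
Minor M_12 = -4*0 - -1*1 = 1
Minor M_13 = -4*-3 - 3*1 = 9
det = 5*(-3) - 2*(1) + 5*(9)
    = -15 - 2 + 45
    = 28

28


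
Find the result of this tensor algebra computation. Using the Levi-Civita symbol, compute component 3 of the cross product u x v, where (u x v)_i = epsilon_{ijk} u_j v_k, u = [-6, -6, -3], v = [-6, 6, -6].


(u x v)_3 = sum_{j,k} epsilon_{3jk} u_j v_k. Only permutations of (1,2,3) contribute; the two non-zero terms are:
eps_{312} u_1 v_2 = 1 * -6 * 6 = -36
eps_{321} u_2 v_1 = -1 * -6 * -6 = -36
(u x v)_3 = -72

-72


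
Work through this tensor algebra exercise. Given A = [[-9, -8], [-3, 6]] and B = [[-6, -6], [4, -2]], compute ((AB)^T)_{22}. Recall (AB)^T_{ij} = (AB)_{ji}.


(AB)^T_{ij} = (AB)_{ji} = sum_k A_{jk} B_{ki}.
For i=2, j=2 we need (AB)_{22}:
A_{21} * B_{12} = -3 * -6 = 18
A_{22} * B_{22} = 6 * -2 = -12
Sum = 18 + -12 = 6

6


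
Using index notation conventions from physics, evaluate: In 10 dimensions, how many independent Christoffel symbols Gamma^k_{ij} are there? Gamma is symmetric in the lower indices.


Christoffel symbols Gamma^k_{ij} are symmetric in i,j, so there are d * d(d+1)/2 independent symbols.
d = 10
d(d+1)/2 = 10 * 11 / 2 = 55
Total = 10 * 55 = 550

550


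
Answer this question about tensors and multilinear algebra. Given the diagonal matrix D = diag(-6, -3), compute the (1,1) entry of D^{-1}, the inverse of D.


For a diagonal matrix, the inverse has entries (D^{-1})_{ii} = 1/d_{ii}.
The diagonal entries are: d_{11} = -6, d_{22} = -3
We need (D^{-1})_{11} = 1/d_{11} = 1/-6 = -1/6

-1/6


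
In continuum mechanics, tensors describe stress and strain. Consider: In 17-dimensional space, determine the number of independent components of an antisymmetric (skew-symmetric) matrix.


An antisymmetric rank-2 tensor satisfies A_{ij} = -A_{ji}, so diagonal entries are zero.
The independent components are the upper-triangular entries: C(n, 2) = n(n-1)/2.
n = 17
C(17, 2) = 17 * 16 / 2 = 272 / 2 = 136

136


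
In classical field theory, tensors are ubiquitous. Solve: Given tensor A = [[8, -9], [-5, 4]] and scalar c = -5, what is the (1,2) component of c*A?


Scalar multiplication: (cA)_{ij} = c * A_{ij}.
c = -5
A_{12} = -9
(cA)_{12} = -5 * -9 = 45

45


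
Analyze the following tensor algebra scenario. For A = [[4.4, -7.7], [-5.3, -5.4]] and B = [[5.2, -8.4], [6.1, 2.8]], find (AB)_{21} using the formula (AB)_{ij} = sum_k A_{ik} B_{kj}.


(AB)_{ij} = sum_k A_{ik} B_{kj}.
For i=2, j=1:
A_{21} * B_{11} = -5.3 * 5.2 = -27.56
A_{22} * B_{21} = -5.4 * 6.1 = -32.94
Sum = -27.56 + -32.94 = -60.5

-60.5


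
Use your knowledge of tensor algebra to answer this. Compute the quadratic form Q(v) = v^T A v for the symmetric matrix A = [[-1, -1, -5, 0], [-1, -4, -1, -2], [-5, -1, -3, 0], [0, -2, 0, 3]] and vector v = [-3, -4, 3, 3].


First compute Av:
(Av)_1 = -1*-3 + -1*-4 + -5*3 + 0*3 = -8
(Av)_2 = -1*-3 + -4*-4 + -1*3 + -2*3 = 10
(Av)_3 = -5*-3 + -1*-4 + -3*3 + 0*3 = 10
(Av)_4 = 0*-3 + -2*-4 + 0*3 + 3*3 = 17
Av = [-8, 10, 10, 17]
Then v^T (Av) = -3*-8 + -4*10 + 3*10 + 3*17
= 24 + -40 + 30 + 51 = 65

65


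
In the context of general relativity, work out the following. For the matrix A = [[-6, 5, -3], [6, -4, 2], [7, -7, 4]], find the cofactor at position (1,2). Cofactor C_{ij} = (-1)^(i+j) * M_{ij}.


To find cofactor C_{12}, delete row 1 and column 2.
The resulting 2x2 submatrix is: [[6, 2], [7, 4]]
Minor M_{12} = 6*4 - 2*7
  = 24 - 14 = 10
Sign = (-1)^(1+2) = (-1)^3 = -1
Cofactor C_{12} = -1 * 10 = -10

-10


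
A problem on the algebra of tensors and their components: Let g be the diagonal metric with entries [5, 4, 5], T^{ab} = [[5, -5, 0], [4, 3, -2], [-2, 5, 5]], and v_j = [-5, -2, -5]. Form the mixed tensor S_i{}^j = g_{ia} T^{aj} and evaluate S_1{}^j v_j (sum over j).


Step 1: lower the first index. For a diagonal metric, g_{ia} T^{aj} = g_{ii} T^{ij} (no sum on i).
g_{11} = 5
S_1{}^1 = 5 * T^{11} = 5 * 5 = 25
S_1{}^2 = 5 * T^{12} = 5 * -5 = -25
S_1{}^3 = 5 * T^{13} = 5 * 0 = 0
Step 2: contract S_1{}^j with v_j.
S_1{}^1 * v_1 = 25 * -5 = -125
S_1{}^2 * v_2 = -25 * -2 = 50
S_1{}^3 * v_3 = 0 * -5 = 0
Result = -125 + 50 + 0 = -75

-75


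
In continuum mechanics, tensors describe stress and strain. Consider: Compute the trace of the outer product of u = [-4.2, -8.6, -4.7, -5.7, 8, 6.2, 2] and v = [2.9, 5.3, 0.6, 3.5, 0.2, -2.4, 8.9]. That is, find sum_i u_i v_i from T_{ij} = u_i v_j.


The outer product gives T_{ij} = u_i v_j.
The trace (contraction) is Tr(T) = sum_i T_{ii} = sum_i u_i v_i.
Diagonal entries:
T_{11} = u_1 * v_1 = -4.2 * 2.9 = -12.18
T_{22} = u_2 * v_2 = -8.6 * 5.3 = -45.58
T_{33} = u_3 * v_3 = -4.7 * 0.6 = -2.82
T_{44} = u_4 * v_4 = -5.7 * 3.5 = -19.95
T_{55} = u_5 * v_5 = 8 * 0.2 = 1.6
T_{66} = u_6 * v_6 = 6.2 * -2.4 = -14.88
T_{77} = u_7 * v_7 = 2 * 8.9 = 17.8
Tr(T) = -12.18 + -45.58 + -2.82 + -19.95 + 1.6 + -14.88 + 17.8 = -76.01

-76.01


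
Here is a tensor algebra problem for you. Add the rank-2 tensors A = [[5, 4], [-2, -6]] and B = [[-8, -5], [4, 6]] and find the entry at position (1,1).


Tensor addition is component-wise: (A + B)_{ij} = A_{ij} + B_{ij}.
A_{11} = 5
B_{11} = -8
(A + B)_{11} = 5 + -8 = -3

-3


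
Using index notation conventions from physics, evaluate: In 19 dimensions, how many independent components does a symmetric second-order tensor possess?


A symmetric rank-2 tensor in d dimensions has d(d+1)/2 independent components.
d = 19
d(d+1)/2 = 19 * 20 / 2 = 380 / 2 = 190

190


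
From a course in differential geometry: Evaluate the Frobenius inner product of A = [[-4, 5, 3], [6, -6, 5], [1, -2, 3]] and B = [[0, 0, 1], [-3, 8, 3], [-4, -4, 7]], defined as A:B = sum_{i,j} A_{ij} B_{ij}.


A:B = sum over all i,j of A_{ij} * B_{ij}.
Row 1: -4*0=0, 5*0=0, 3*1=3 => row sum = 3
Row 2: 6*-3=-18, -6*8=-48, 5*3=15 => row sum = -51
Row 3: 1*-4=-4, -2*-4=8, 3*7=21 => row sum = 25
Total = 3 + -51 + 25 = -23

-23


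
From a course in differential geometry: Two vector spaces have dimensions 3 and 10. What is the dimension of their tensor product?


The dimension of a tensor product is the product of dimensions.
dim(V) = 3, dim(W) = 10
dim(V (x) W) = 3 * 10 = 30

30


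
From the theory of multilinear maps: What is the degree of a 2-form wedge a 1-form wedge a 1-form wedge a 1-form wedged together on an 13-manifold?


The degree of a wedge product is the sum of the degrees of the individual forms.
Degrees: 2, 1, 1, 1
Total degree = 2 + 1 + 1 + 1 = 5

5


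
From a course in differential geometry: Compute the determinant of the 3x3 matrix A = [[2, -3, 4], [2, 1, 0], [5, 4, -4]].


Expanding along the first row, det(A) = a11*M_11 - a12*M_12 + a13*M_13, where M_1j is the (1,j) minor.
Minor M_11 = 1*-4 - 0*4 = -4
Minor M_12 = 2*-4 - 0*5 = -8
Minor M_13 = 2*4 - 1*5 = 3
det = 2*(-4) - -3*(-8) + 4*(3)
    = -8 - 24 + 12
    = -20

-20


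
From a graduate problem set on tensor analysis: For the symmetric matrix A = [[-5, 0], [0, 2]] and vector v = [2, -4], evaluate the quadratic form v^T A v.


First compute Av:
(Av)_1 = -5*2 + 0*-4 = -10
(Av)_2 = 0*2 + 2*-4 = -8
Av = [-10, -8]
Then v^T (Av) = 2*-10 + -4*-8
= -20 + 32 = 12

12


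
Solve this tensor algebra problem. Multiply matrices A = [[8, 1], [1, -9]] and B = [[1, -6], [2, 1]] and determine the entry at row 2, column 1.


(AB)_{ij} = sum_k A_{ik} B_{kj}.
For i=2, j=1:
A_{21} * B_{11} = 1 * 1 = 1
A_{22} * B_{21} = -9 * 2 = -18
Sum = 1 + -18 = -17

-17


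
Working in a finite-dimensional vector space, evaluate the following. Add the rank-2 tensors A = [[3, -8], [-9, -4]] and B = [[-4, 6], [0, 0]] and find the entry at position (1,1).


Tensor addition is component-wise: (A + B)_{ij} = A_{ij} + B_{ij}.
A_{11} = 3
B_{11} = -4
(A + B)_{11} = 3 + -4 = -1

-1


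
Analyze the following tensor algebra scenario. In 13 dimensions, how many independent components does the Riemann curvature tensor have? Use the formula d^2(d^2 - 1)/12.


The Riemann tensor in d dimensions has d^2(d^2 - 1)/12 independent components.
d = 13, so d^2 = 169
d^2 - 1 = 168
d^2(d^2 - 1) = 169 * 168 = 28392
Divide by 12: 28392 / 12 = 2366

2366


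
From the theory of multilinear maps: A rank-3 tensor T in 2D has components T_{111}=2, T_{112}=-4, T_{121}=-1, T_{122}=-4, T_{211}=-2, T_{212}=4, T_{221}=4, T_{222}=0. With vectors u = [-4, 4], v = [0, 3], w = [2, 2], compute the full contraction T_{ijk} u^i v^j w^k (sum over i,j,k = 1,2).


S = sum over i,j,k of T_{ijk} u_i v_j w_k. Expanding all 8 terms:
T_{111}*u_1*v_1*w_1 = 2*-4*0*2 = 0  (running total: 0)
T_{112}*u_1*v_1*w_2 = -4*-4*0*2 = 0  (running total: 0)
T_{121}*u_1*v_2*w_1 = -1*-4*3*2 = 24  (running total: 24)
T_{122}*u_1*v_2*w_2 = -4*-4*3*2 = 96  (running total: 120)
T_{211}*u_2*v_1*w_1 = -2*4*0*2 = 0  (running total: 120)
T_{212}*u_2*v_1*w_2 = 4*4*0*2 = 0  (running total: 120)
T_{221}*u_2*v_2*w_1 = 4*4*3*2 = 96  (running total: 216)
T_{222}*u_2*v_2*w_2 = 0*4*3*2 = 0  (running total: 216)
S = 216

216


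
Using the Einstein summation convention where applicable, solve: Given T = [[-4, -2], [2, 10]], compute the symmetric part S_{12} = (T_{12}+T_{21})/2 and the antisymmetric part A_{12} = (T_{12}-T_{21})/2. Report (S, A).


T_{12} = -2
T_{21} = 2
S_{12} = (-2 + 2)/2 = 0/2 = 0
A_{12} = (-2 - 2)/2 = -4/2 = -2
Check: S + A = 0 + -2 = -2 = T_{12}.

(0, -2)


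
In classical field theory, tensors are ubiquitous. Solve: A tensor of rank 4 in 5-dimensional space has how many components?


The number of components of a rank-r tensor in d dimensions is d^r.
Here d = 5 and r = 4.
5^4 = 625

625


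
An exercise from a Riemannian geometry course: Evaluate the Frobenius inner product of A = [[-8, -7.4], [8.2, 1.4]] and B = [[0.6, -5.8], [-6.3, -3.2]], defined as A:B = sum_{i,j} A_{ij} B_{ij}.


A:B = sum over all i,j of A_{ij} * B_{ij}.
Row 1: -8*0.6=-4.8, -7.4*-5.8=42.92 => row sum = 38.12
Row 2: 8.2*-6.3=-51.66, 1.4*-3.2=-4.48 => row sum = -56.14
Total = 38.12 + -56.14 = -18.02

-18.02


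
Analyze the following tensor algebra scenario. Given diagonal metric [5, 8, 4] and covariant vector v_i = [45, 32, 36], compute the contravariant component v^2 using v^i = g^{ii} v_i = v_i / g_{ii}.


To raise an index with a diagonal metric: v^i = v_i / g_{ii}.
For index 2: v_2 = 32, g_{22} = 8
v^2 = 32 / 8 = 4

4


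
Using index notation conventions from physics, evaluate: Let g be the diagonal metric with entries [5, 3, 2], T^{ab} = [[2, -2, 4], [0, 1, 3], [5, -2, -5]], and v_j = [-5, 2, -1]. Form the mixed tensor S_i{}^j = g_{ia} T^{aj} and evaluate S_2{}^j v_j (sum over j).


Step 1: lower the first index. For a diagonal metric, g_{ia} T^{aj} = g_{ii} T^{ij} (no sum on i).
g_{22} = 3
S_2{}^1 = 3 * T^{21} = 3 * 0 = 0
S_2{}^2 = 3 * T^{22} = 3 * 1 = 3
S_2{}^3 = 3 * T^{23} = 3 * 3 = 9
Step 2: contract S_2{}^j with v_j.
S_2{}^1 * v_1 = 0 * -5 = 0
S_2{}^2 * v_2 = 3 * 2 = 6
S_2{}^3 * v_3 = 9 * -1 = -9
Result = 0 + 6 + -9 = -3

-3


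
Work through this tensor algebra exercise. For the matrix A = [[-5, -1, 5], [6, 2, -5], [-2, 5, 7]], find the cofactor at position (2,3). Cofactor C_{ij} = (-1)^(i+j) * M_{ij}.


To find cofactor C_{23}, delete row 2 and column 3.
The resulting 2x2 submatrix is: [[-5, -1], [-2, 5]]
Minor M_{23} = -5*5 - -1*-2
  = -25 - 2 = -27
Sign = (-1)^(2+3) = (-1)^5 = -1
Cofactor C_{23} = -1 * -27 = 27

27
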